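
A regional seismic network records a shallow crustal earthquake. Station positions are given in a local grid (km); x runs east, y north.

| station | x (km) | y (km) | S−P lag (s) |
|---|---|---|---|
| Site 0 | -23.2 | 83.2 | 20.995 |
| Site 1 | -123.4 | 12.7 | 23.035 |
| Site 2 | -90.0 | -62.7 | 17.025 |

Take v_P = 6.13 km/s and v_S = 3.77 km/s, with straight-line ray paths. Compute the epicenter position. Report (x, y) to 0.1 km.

(72.8, -98.6)

Distance from S−P lag: d = Δt · v_P v_S / (v_P − v_S) = Δt · (6.13·3.77)/(6.13−3.77) ≈ 9.7924·Δt.
So d_Site 0 = 205.59, d_Site 1 = 225.57, d_Site 2 = 166.72 km.
Circle about each station: (x + 23.2)² + (y − 83.2)² = 205.59²; (x + 123.4)² + (y − 12.7)² = 225.57²; (x + 90.0)² + (y + 62.7)² = 166.72².
Subtracting the Site 0 equation from the Site 1 and Site 2 equations removes the quadratic terms:
-200.4 x − 141.0 y = -686.21
-133.6 x − 291.8 y = 19042.50
Solving the 2×2 system: x ≈ 72.8, y ≈ -98.6 km.
Check against Site 0 (with the unrounded x, y): √((x + 23.2)²+(y − 83.2)²) = 205.57 ≈ 205.59 km. ✓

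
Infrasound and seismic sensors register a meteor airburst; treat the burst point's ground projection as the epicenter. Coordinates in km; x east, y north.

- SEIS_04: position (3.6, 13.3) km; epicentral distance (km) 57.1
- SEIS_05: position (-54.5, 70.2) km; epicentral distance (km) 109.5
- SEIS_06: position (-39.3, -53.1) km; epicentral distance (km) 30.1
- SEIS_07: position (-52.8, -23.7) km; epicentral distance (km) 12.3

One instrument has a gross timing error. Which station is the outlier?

SEIS_05

Solve using three stations at a time. Using SEIS_04, SEIS_06, SEIS_07 (subtract circle equations pairwise → linear system) gives (x, y) ≈ (-40.5, -23.0).
Distances from that point to each station vs reported:
  SEIS_04: calculated 57.1 vs reported 57.1 → residual 0.0 km
  SEIS_05: calculated 94.3 vs reported 109.5 → residual 15.2 km
  SEIS_06: calculated 30.1 vs reported 30.1 → residual 0.0 km
  SEIS_07: calculated 12.3 vs reported 12.3 → residual 0.0 km
SEIS_04, SEIS_06, SEIS_07 are mutually consistent (residuals ≈ 0); SEIS_05 is off by 15.2 km.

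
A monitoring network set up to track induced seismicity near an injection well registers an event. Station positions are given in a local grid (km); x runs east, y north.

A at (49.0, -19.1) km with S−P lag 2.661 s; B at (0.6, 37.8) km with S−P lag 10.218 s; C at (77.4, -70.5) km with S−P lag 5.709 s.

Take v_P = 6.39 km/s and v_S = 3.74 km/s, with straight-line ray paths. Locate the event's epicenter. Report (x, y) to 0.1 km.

Distance from S−P lag: d = Δt · v_P v_S / (v_P − v_S) = Δt · (6.39·3.74)/(6.39−3.74) ≈ 9.0183·Δt.
So d_A = 24.00, d_B = 92.15, d_C = 51.49 km.
Circle about each station: (x − 49.0)² + (y + 19.1)² = 24.00²; (x − 0.6)² + (y − 37.8)² = 92.15²; (x − 77.4)² + (y + 70.5)² = 51.49².
Subtracting the A equation from the B and C equations removes the quadratic terms:
-96.8 x + 113.8 y = -9252.23
56.8 x − 102.8 y = 6119.98
Solving the 2×2 system: x ≈ 73.0, y ≈ -19.2 km.

x ≈ 73.0 km, y ≈ -19.2 km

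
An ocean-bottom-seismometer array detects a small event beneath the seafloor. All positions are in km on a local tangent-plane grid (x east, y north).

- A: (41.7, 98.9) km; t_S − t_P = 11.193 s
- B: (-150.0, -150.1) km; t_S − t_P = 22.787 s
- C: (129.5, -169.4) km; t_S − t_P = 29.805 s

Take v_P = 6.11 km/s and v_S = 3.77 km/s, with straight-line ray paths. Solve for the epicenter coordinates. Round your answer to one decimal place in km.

x ≈ -59.4 km, y ≈ 55.1 km

Distance from S−P lag: d = Δt · v_P v_S / (v_P − v_S) = Δt · (6.11·3.77)/(6.11−3.77) ≈ 9.8439·Δt.
So d_A = 110.18, d_B = 224.31, d_C = 293.40 km.
Circle about each station: (x − 41.7)² + (y − 98.9)² = 110.18²; (x + 150.0)² + (y + 150.1)² = 224.31²; (x − 129.5)² + (y + 169.4)² = 293.40².
Subtracting the A equation from the B and C equations removes the quadratic terms:
-383.4 x − 498.0 y = -4665.43
175.6 x − 536.6 y = -39997.42
Solving the 2×2 system: x ≈ -59.4, y ≈ 55.1 km.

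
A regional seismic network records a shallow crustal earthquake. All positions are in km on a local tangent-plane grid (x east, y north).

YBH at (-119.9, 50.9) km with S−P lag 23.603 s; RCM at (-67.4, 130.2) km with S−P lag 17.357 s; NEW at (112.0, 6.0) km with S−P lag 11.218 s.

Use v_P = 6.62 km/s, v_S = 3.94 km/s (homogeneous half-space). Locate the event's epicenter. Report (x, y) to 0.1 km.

(100.8, 114.6)

Distance from S−P lag: d = Δt · v_P v_S / (v_P − v_S) = Δt · (6.62·3.94)/(6.62−3.94) ≈ 9.7324·Δt.
So d_YBH = 229.71, d_RCM = 168.93, d_NEW = 109.18 km.
Circle about each station: (x + 119.9)² + (y − 50.9)² = 229.71²; (x + 67.4)² + (y − 130.2)² = 168.93²; (x − 112.0)² + (y − 6.0)² = 109.18².
Subtracting the YBH equation from the RCM and NEW equations removes the quadratic terms:
105.0 x + 158.6 y = 28757.32
463.8 x − 89.8 y = 36459.59
Solving the 2×2 system: x ≈ 100.8, y ≈ 114.6 km.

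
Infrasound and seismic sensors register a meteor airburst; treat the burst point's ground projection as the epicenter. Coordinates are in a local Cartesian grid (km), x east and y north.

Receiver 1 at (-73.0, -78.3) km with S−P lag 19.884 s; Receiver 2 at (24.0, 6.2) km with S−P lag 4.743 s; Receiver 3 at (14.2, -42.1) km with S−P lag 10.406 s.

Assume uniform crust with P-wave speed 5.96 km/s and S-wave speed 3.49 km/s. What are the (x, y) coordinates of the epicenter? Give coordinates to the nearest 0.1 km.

(45.9, 39.6)

Distance from S−P lag: d = Δt · v_P v_S / (v_P − v_S) = Δt · (5.96·3.49)/(5.96−3.49) ≈ 8.4212·Δt.
So d_Receiver 1 = 167.45, d_Receiver 2 = 39.94, d_Receiver 3 = 87.63 km.
Circle about each station: (x + 73.0)² + (y + 78.3)² = 167.45²; (x − 24.0)² + (y − 6.2)² = 39.94²; (x − 14.2)² + (y + 42.1)² = 87.63².
Subtracting pairs of circle equations eliminates x²+y² and gives linear equations (the radical axes):
194.0 x + 169.0 y = 15598.85
174.4 x + 72.4 y = 10874.65
Solving the 2×2 system: x ≈ 45.9, y ≈ 39.6 km.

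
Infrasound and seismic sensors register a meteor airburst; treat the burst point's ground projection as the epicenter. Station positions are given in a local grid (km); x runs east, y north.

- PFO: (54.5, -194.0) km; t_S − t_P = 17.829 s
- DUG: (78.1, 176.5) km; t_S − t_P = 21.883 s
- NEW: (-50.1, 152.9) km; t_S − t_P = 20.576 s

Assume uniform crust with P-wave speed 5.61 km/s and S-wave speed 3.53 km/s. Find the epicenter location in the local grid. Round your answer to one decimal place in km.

(29.5, -26.1)

Distance from S−P lag: d = Δt · v_P v_S / (v_P − v_S) = Δt · (5.61·3.53)/(5.61−3.53) ≈ 9.5208·Δt.
So d_PFO = 169.75, d_DUG = 208.34, d_NEW = 195.90 km.
Circle about each station: (x − 54.5)² + (y + 194.0)² = 169.75²; (x − 78.1)² + (y − 176.5)² = 208.34²; (x + 50.1)² + (y − 152.9)² = 195.90².
Subtracting pairs of circle equations eliminates x²+y² and gives linear equations (the radical axes):
47.2 x + 741.0 y = -17944.88
-209.2 x + 693.8 y = -24279.58
Solving the 2×2 system: x ≈ 29.5, y ≈ -26.1 km.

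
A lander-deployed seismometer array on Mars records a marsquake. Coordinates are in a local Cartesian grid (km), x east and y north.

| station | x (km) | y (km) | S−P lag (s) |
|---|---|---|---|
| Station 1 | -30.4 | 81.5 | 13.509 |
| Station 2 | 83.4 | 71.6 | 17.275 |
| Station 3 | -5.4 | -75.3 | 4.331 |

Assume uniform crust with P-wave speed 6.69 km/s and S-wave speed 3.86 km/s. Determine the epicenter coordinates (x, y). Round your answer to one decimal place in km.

Distance from S−P lag: d = Δt · v_P v_S / (v_P − v_S) = Δt · (6.69·3.86)/(6.69−3.86) ≈ 9.1249·Δt.
So d_Station 1 = 123.27, d_Station 2 = 157.63, d_Station 3 = 39.52 km.
Circle about each station: (x + 30.4)² + (y − 81.5)² = 123.27²; (x − 83.4)² + (y − 71.6)² = 157.63²; (x + 5.4)² + (y + 75.3)² = 39.52².
Subtracting the Station 1 equation from the Station 2 and Station 3 equations removes the quadratic terms:
227.6 x − 19.8 y = -5136.01
50.0 x − 313.6 y = 11766.50
Solving the 2×2 system: x ≈ -26.2, y ≈ -41.7 km.
Check against Station 1 (with the unrounded x, y): √((x + 30.4)²+(y − 81.5)²) = 123.27 ≈ 123.27 km. ✓

(-26.2, -41.7)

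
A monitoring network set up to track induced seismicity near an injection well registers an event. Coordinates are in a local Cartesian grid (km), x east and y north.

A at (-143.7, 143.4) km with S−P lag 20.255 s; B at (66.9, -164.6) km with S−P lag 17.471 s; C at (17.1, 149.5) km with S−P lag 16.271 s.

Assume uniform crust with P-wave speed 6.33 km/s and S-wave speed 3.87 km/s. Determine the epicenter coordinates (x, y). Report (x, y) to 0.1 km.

(-12.5, -9.8)

Distance from S−P lag: d = Δt · v_P v_S / (v_P − v_S) = Δt · (6.33·3.87)/(6.33−3.87) ≈ 9.9582·Δt.
So d_A = 201.70, d_B = 173.98, d_C = 162.03 km.
Circle about each station: (x + 143.7)² + (y − 143.4)² = 201.70²; (x − 66.9)² + (y + 164.6)² = 173.98²; (x − 17.1)² + (y − 149.5)² = 162.03².
Subtracting pairs of circle equations eliminates x²+y² and gives linear equations (the radical axes):
421.2 x − 616.0 y = 769.37
321.6 x + 12.2 y = -4141.42
Solving the 2×2 system: x ≈ -12.5, y ≈ -9.8 km.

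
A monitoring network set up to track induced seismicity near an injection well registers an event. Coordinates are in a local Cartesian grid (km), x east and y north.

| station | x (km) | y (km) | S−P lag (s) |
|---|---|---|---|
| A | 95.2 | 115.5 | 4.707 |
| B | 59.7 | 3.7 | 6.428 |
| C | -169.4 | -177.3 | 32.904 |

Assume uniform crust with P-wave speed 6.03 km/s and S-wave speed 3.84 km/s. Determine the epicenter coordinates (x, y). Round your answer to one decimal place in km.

Distance from S−P lag: d = Δt · v_P v_S / (v_P − v_S) = Δt · (6.03·3.84)/(6.03−3.84) ≈ 10.5732·Δt.
So d_A = 49.77, d_B = 67.96, d_C = 347.90 km.
Circle about each station: (x − 95.2)² + (y − 115.5)² = 49.77²; (x − 59.7)² + (y − 3.7)² = 67.96²; (x + 169.4)² + (y + 177.3)² = 347.90².
Subtracting the A equation from the B and C equations removes the quadratic terms:
-71.0 x − 223.6 y = -20967.02
-529.2 x − 585.6 y = -80829.00
Solving the 2×2 system: x ≈ 75.5, y ≈ 69.8 km.
Check against A (with the unrounded x, y): √((x − 95.2)²+(y − 115.5)²) = 49.77 ≈ 49.77 km. ✓

x ≈ 75.5 km, y ≈ 69.8 km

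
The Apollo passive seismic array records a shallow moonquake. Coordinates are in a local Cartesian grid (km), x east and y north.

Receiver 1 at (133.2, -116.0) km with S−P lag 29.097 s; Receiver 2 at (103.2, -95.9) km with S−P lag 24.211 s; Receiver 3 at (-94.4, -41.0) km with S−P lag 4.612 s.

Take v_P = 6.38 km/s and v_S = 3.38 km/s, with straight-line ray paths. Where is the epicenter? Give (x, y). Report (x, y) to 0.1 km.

Distance from S−P lag: d = Δt · v_P v_S / (v_P − v_S) = Δt · (6.38·3.38)/(6.38−3.38) ≈ 7.1881·Δt.
So d_Receiver 1 = 209.15, d_Receiver 2 = 174.03, d_Receiver 3 = 33.15 km.
Circle about each station: (x − 133.2)² + (y + 116.0)² = 209.15²; (x − 103.2)² + (y + 95.9)² = 174.03²; (x + 94.4)² + (y + 41.0)² = 33.15².
Subtracting the Receiver 1 equation from the Receiver 2 and Receiver 3 equations removes the quadratic terms:
-60.0 x + 40.2 y = 2106.09
-455.2 x + 150.0 y = 22038.92
Solving the 2×2 system: x ≈ -61.3, y ≈ -39.1 km.

x ≈ -61.3 km, y ≈ -39.1 km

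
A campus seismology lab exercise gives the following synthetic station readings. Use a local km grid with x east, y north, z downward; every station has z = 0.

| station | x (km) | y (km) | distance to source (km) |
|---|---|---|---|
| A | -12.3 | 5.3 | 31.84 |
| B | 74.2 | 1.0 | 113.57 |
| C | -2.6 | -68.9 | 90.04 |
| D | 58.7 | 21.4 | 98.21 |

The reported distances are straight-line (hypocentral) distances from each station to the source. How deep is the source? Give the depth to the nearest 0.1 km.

depth ≈ 18.5 km

Each station gives a sphere (x−x_i)² + (y−y_i)² + z² = d_i² (stations at z=0).
Subtracting the A sphere from B and C: z² cancels, leaving linear equations in x and y:
173.0 x − 8.6 y = -6557.10
19.4 x − 148.4 y = -2518.83
Solving: x ≈ -37.301, y ≈ 12.097 km (keep extra digits for the depth step; rounded: -37.3, 12.1).
Then from the A sphere: z² = 31.84² − (x + 12.3)² − (y − 5.3)² with x = -37.301, y = 12.097, so z ≈ 18.508 ≈ 18.5 km.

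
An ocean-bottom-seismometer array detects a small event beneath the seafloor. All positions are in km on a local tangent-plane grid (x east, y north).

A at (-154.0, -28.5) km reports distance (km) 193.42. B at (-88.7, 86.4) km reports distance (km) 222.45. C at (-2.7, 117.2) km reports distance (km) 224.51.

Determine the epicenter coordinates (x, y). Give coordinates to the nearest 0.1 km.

23.3 km east, -105.8 km north

Circle about each station: (x + 154.0)² + (y + 28.5)² = 193.42²; (x + 88.7)² + (y − 86.4)² = 222.45²; (x + 2.7)² + (y − 117.2)² = 224.51².
Subtracting pairs of circle equations eliminates x²+y² and gives linear equations (the radical axes):
130.6 x + 229.8 y = -21268.31
302.6 x + 291.4 y = -23778.56
Solving the 2×2 system: x ≈ 23.3, y ≈ -105.8 km.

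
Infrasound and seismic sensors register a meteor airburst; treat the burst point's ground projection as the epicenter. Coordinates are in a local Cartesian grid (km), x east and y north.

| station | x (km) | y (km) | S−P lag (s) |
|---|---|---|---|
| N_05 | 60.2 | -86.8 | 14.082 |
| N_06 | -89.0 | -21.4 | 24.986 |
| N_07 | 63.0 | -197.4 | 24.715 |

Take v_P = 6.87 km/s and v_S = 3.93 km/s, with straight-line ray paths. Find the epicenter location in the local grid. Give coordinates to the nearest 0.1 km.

(137.2, 17.1)

Distance from S−P lag: d = Δt · v_P v_S / (v_P − v_S) = Δt · (6.87·3.93)/(6.87−3.93) ≈ 9.1834·Δt.
So d_N_05 = 129.32, d_N_06 = 229.46, d_N_07 = 226.97 km.
Circle about each station: (x − 60.2)² + (y + 86.8)² = 129.32²; (x + 89.0)² + (y + 21.4)² = 229.46²; (x − 63.0)² + (y + 197.4)² = 226.97².
Subtracting pairs of circle equations eliminates x²+y² and gives linear equations (the radical axes):
-298.4 x + 130.8 y = -38707.55
5.6 x − 221.2 y = -3014.24
Solving the 2×2 system: x ≈ 137.2, y ≈ 17.1 km.
Check against N_05 (with the unrounded x, y): √((x − 60.2)²+(y + 86.8)²) = 129.33 ≈ 129.32 km. ✓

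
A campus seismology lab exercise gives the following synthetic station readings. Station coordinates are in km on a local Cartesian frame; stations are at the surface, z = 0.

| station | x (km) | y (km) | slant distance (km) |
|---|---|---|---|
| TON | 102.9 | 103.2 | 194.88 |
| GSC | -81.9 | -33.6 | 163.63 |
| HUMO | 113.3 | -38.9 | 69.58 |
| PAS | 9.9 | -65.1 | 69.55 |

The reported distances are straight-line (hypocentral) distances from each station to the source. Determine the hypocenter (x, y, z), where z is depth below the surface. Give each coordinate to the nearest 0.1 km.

x ≈ 70.5 km, y ≈ -87.2 km, depth ≈ 26.0 km

Each station gives a sphere (x−x_i)² + (y−y_i)² + z² = d_i² (stations at z=0).
Subtracting the TON sphere from GSC and HUMO: z² cancels, leaving linear equations in x and y:
-369.6 x − 273.6 y = -2198.64
20.8 x − 284.2 y = 26248.29
Solving: x ≈ 70.499, y ≈ -87.199 km (keep extra digits for the depth step; rounded: 70.5, -87.2).
Then from the TON sphere: z² = 194.88² − (x − 102.9)² − (y − 103.2)² with x = 70.499, y = -87.199, so z ≈ 26.012 ≈ 26.0 km.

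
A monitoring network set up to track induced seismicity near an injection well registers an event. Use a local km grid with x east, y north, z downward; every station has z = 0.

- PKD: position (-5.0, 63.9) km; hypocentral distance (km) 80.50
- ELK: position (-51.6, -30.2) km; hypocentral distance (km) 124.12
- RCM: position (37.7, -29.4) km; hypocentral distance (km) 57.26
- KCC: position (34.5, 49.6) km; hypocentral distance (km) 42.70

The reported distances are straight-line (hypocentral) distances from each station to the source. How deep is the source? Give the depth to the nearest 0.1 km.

Each station gives a sphere (x−x_i)² + (y−y_i)² + z² = d_i² (stations at z=0).
Subtracting the PKD sphere from ELK and RCM: z² cancels, leaving linear equations in x and y:
-93.2 x − 188.2 y = -9459.13
85.4 x − 186.6 y = 1378.98
Solving: x ≈ 60.502, y ≈ 20.299 km (keep extra digits for the depth step; rounded: 60.5, 20.3).
Then from the PKD sphere: z² = 80.50² − (x + 5.0)² − (y − 63.9)² with x = 60.502, y = 20.299, so z ≈ 16.991 ≈ 17.0 km.

depth ≈ 17.0 km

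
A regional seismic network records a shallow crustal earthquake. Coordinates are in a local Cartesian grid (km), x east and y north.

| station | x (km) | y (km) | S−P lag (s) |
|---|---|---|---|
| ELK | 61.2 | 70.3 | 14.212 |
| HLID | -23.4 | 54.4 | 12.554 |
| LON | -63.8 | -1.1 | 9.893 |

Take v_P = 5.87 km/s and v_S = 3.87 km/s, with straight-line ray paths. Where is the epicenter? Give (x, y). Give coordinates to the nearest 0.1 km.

(12.5, -83.6)

Distance from S−P lag: d = Δt · v_P v_S / (v_P − v_S) = Δt · (5.87·3.87)/(5.87−3.87) ≈ 11.3585·Δt.
So d_ELK = 161.43, d_HLID = 142.59, d_LON = 112.37 km.
Circle about each station: (x − 61.2)² + (y − 70.3)² = 161.43²; (x + 23.4)² + (y − 54.4)² = 142.59²; (x + 63.8)² + (y + 1.1)² = 112.37².
Subtracting pairs of circle equations eliminates x²+y² and gives linear equations (the radical axes):
-169.2 x − 31.8 y = 547.13
-250.0 x − 142.8 y = 8816.75
Solving the 2×2 system: x ≈ 12.5, y ≈ -83.6 km.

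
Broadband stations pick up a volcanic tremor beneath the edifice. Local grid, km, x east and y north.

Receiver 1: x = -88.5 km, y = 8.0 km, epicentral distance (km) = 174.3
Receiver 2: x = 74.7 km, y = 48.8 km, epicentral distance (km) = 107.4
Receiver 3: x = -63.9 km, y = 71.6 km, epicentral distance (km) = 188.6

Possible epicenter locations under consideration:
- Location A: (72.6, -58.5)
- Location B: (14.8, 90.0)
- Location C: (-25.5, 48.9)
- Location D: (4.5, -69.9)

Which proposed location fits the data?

Location A

For each candidate, compare |candidate − station| to the reported distance:
Location A: residuals Receiver 1 0.0, Receiver 2 0.1, Receiver 3 0.0 → max 0.1 km
Location B: residuals Receiver 1 42.4, Receiver 2 34.7, Receiver 3 107.8 → max 107.8 km
Location C: residuals Receiver 1 99.2, Receiver 2 7.2, Receiver 3 144.0 → max 144.0 km
Location D: residuals Receiver 1 53.0, Receiver 2 30.5, Receiver 3 31.4 → max 53.0 km
Only Location A has all residuals ≈ 0.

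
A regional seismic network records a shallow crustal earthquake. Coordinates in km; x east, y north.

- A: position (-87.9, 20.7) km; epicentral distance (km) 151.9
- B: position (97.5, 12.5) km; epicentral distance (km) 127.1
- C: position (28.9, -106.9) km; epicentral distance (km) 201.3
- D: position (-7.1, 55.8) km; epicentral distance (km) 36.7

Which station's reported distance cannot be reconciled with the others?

Solve using three stations at a time. Using B, C, D (subtract circle equations pairwise → linear system) gives (x, y) ≈ (-1.6, 92.1).
Distances from that point to each station vs reported:
  A: calculated 112.0 vs reported 151.9 → residual 39.9 km
  B: calculated 127.1 vs reported 127.1 → residual 0.0 km
  C: calculated 201.3 vs reported 201.3 → residual 0.0 km
  D: calculated 36.7 vs reported 36.7 → residual 0.0 km
B, C, D are mutually consistent (residuals ≈ 0); A is off by 39.9 km.

A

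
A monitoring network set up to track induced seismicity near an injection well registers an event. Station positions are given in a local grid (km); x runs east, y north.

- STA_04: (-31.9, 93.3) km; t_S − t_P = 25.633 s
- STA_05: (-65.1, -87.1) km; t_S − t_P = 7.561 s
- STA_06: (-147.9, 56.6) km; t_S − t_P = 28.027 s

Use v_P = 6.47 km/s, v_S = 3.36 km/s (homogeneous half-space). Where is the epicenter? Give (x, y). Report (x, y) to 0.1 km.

x ≈ -12.3 km, y ≈ -84.8 km

Distance from S−P lag: d = Δt · v_P v_S / (v_P − v_S) = Δt · (6.47·3.36)/(6.47−3.36) ≈ 6.9901·Δt.
So d_STA_04 = 179.18, d_STA_05 = 52.85, d_STA_06 = 195.91 km.
Circle about each station: (x + 31.9)² + (y − 93.3)² = 179.18²; (x + 65.1)² + (y + 87.1)² = 52.85²; (x + 147.9)² + (y − 56.6)² = 195.91².
Subtracting the STA_04 equation from the STA_05 and STA_06 equations removes the quadratic terms:
-66.4 x − 360.8 y = 31414.27
-232.0 x − 73.4 y = 9080.21
Solving the 2×2 system: x ≈ -12.3, y ≈ -84.8 km.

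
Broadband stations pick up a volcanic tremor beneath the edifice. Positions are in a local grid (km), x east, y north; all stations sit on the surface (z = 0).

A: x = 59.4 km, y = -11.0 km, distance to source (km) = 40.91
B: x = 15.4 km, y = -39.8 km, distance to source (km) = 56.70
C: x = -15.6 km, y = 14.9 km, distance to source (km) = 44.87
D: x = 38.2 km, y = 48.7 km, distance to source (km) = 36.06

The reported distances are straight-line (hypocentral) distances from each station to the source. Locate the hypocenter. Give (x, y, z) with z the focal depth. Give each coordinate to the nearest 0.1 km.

(28.6, 14.8, 7.7)

Each station gives a sphere (x−x_i)² + (y−y_i)² + z² = d_i² (stations at z=0).
Subtracting the A sphere from B and C: z² cancels, leaving linear equations in x and y:
-88.0 x − 57.6 y = -3369.42
-150.0 x + 51.8 y = -3523.68
Solving: x ≈ 28.602, y ≈ 14.799 km (keep extra digits for the depth step; rounded: 28.6, 14.8).
Then from the A sphere: z² = 40.91² − (x − 59.4)² − (y + 11.0)² with x = 28.602, y = 14.799, so z ≈ 7.715 ≈ 7.7 km.
Check against D (with the unrounded solution): distance 36.07 ≈ 36.06 km. ✓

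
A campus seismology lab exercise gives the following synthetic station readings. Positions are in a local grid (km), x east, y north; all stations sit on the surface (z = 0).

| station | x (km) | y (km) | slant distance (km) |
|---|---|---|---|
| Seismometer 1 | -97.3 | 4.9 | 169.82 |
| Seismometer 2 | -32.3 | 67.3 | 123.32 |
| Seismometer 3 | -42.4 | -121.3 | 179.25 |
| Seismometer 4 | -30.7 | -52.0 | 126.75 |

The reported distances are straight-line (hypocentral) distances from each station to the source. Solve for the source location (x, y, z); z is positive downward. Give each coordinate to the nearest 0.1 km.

Each station gives a sphere (x−x_i)² + (y−y_i)² + z² = d_i² (stations at z=0).
Subtracting the Seismometer 1 sphere from Seismometer 2 and Seismometer 3: z² cancels, leaving linear equations in x and y:
130.0 x + 124.8 y = 9712.29
109.8 x − 252.4 y = 3728.42
Solving: x ≈ 62.704, y ≈ 12.506 km (keep extra digits for the depth step; rounded: 62.7, 12.5).
Then from the Seismometer 1 sphere: z² = 169.82² − (x + 97.3)² − (y − 4.9)² with x = 62.704, y = 12.506, so z ≈ 56.389 ≈ 56.4 km.
Check against Seismometer 4 (with the unrounded solution): distance 126.75 ≈ 126.75 km. ✓

x ≈ 62.7 km, y ≈ 12.5 km, depth ≈ 56.4 km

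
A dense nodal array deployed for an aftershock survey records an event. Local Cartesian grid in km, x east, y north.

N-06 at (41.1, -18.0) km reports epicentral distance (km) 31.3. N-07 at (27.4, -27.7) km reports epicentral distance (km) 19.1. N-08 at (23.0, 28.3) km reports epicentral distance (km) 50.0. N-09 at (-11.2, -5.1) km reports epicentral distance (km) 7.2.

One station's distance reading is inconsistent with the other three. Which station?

N-09

Solve using three stations at a time. Using N-06, N-07, N-08 (subtract circle equations pairwise → linear system) gives (x, y) ≈ (9.8, -20.0).
Distances from that point to each station vs reported:
  N-06: calculated 31.4 vs reported 31.3 → residual 0.1 km
  N-07: calculated 19.2 vs reported 19.1 → residual 0.1 km
  N-08: calculated 50.1 vs reported 50.0 → residual 0.1 km
  N-09: calculated 25.7 vs reported 7.2 → residual 18.5 km
N-06, N-07, N-08 are mutually consistent (residuals ≈ 0); N-09 is off by 18.5 km.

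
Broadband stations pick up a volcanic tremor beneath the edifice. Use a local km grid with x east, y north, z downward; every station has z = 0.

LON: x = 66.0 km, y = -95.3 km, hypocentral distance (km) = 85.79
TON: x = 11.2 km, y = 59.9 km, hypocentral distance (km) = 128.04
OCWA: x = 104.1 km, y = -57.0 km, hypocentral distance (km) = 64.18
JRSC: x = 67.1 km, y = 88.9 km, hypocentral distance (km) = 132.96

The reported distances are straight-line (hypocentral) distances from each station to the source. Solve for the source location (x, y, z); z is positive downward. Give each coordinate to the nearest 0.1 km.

x ≈ 82.5 km, y ≈ -31.3 km, depth ≈ 54.7 km

Each station gives a sphere (x−x_i)² + (y−y_i)² + z² = d_i² (stations at z=0).
Subtracting the LON sphere from TON and OCWA: z² cancels, leaving linear equations in x and y:
-109.6 x + 310.4 y = -18758.96
76.2 x + 76.6 y = 3888.57
Solving: x ≈ 82.500, y ≈ -31.305 km (keep extra digits for the depth step; rounded: 82.5, -31.3).
Then from the LON sphere: z² = 85.79² − (x − 66.0)² − (y + 95.3)² with x = 82.500, y = -31.305, so z ≈ 54.702 ≈ 54.7 km.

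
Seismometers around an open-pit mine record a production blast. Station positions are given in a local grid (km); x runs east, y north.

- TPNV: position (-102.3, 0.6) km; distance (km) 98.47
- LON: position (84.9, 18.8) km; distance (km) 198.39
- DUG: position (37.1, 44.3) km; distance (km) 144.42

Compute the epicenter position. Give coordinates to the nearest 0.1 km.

(-96.6, 98.9)

Circle about each station: (x + 102.3)² + (y − 0.6)² = 98.47²; (x − 84.9)² + (y − 18.8)² = 198.39²; (x − 37.1)² + (y − 44.3)² = 144.42².
Subtracting pairs of circle equations eliminates x²+y² and gives linear equations (the radical axes):
374.4 x + 36.4 y = -32566.45
278.8 x + 87.4 y = -18287.55
Solving the 2×2 system: x ≈ -96.6, y ≈ 98.9 km.
Check against TPNV (with the unrounded x, y): √((x + 102.3)²+(y − 0.6)²) = 98.47 ≈ 98.47 km. ✓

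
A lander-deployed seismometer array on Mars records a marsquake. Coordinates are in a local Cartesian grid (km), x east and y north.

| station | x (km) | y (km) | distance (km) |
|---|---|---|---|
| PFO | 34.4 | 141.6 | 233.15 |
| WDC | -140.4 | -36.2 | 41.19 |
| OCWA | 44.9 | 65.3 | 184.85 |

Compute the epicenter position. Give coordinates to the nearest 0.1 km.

Circle about each station: (x − 34.4)² + (y − 141.6)² = 233.15²; (x + 140.4)² + (y + 36.2)² = 41.19²; (x − 44.9)² + (y − 65.3)² = 184.85².
Subtracting the PFO equation from the WDC and OCWA equations removes the quadratic terms:
-349.6 x − 355.6 y = 52450.99
21.0 x − 152.6 y = 5235.58
Solving the 2×2 system: x ≈ -101.0, y ≈ -48.2 km.
Check against PFO (with the unrounded x, y): √((x − 34.4)²+(y − 141.6)²) = 233.15 ≈ 233.15 km. ✓

(-101.0, -48.2)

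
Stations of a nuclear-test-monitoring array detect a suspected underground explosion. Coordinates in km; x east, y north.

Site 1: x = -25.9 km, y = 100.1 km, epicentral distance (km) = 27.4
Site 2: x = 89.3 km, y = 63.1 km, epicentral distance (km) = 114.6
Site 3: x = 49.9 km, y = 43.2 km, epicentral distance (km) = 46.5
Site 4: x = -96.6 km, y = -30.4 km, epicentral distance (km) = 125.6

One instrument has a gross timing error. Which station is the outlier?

Site 3

Solve using three stations at a time. Using Site 1, Site 2, Site 4 (subtract circle equations pairwise → linear system) gives (x, y) ≈ (-24.9, 72.7).
Distances from that point to each station vs reported:
  Site 1: calculated 27.4 vs reported 27.4 → residual 0.0 km
  Site 2: calculated 114.6 vs reported 114.6 → residual 0.0 km
  Site 3: calculated 80.4 vs reported 46.5 → residual 33.9 km
  Site 4: calculated 125.6 vs reported 125.6 → residual 0.0 km
Site 1, Site 2, Site 4 are mutually consistent (residuals ≈ 0); Site 3 is off by 33.9 km.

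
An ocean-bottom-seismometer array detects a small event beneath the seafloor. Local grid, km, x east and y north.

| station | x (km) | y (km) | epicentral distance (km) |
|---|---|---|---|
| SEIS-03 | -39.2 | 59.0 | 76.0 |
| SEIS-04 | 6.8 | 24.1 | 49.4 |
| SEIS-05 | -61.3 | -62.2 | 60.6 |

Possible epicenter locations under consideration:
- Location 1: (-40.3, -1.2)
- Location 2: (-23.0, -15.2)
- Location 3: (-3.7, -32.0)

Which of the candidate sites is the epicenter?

For each candidate, compare |candidate − station| to the reported distance:
Location 1: residuals SEIS-03 15.8, SEIS-04 4.1, SEIS-05 3.9 → max 15.8 km
Location 2: residuals SEIS-03 0.1, SEIS-04 0.1, SEIS-05 0.0 → max 0.1 km
Location 3: residuals SEIS-03 21.7, SEIS-04 7.7, SEIS-05 4.4 → max 21.7 km
Only Location 2 has all residuals ≈ 0.

Location 2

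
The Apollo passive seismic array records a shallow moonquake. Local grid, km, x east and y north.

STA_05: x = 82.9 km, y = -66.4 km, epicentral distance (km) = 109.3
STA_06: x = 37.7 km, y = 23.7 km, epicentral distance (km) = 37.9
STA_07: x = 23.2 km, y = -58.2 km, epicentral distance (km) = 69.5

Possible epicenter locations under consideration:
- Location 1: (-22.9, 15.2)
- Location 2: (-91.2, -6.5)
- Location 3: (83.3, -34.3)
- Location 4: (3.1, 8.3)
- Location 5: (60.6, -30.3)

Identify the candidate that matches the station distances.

Location 4

For each candidate, compare |candidate − station| to the reported distance:
Location 1: residuals STA_05 24.3, STA_06 23.3, STA_07 17.2 → max 24.3 km
Location 2: residuals STA_05 74.8, STA_06 94.5, STA_07 56.0 → max 94.5 km
Location 3: residuals STA_05 77.2, STA_06 35.9, STA_07 4.8 → max 77.2 km
Location 4: residuals STA_05 0.0, STA_06 0.0, STA_07 0.0 → max 0.0 km
Location 5: residuals STA_05 66.9, STA_06 20.8, STA_07 22.8 → max 66.9 km
Only Location 4 has all residuals ≈ 0.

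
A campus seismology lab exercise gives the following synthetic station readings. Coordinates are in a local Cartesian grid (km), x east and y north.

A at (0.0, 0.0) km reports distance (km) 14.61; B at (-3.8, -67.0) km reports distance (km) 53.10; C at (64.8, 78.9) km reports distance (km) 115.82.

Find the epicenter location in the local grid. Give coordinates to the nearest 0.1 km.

x ≈ -4.5 km, y ≈ -13.9 km

Circle about each station: x² + y² = 14.61²; (x + 3.8)² + (y + 67.0)² = 53.10²; (x − 64.8)² + (y − 78.9)² = 115.82².
Subtracting the A equation from the B and C equations removes the quadratic terms:
-7.6 x − 134.0 y = 1897.28
129.6 x + 157.8 y = -2776.57
Solving the 2×2 system: x ≈ -4.5, y ≈ -13.9 km.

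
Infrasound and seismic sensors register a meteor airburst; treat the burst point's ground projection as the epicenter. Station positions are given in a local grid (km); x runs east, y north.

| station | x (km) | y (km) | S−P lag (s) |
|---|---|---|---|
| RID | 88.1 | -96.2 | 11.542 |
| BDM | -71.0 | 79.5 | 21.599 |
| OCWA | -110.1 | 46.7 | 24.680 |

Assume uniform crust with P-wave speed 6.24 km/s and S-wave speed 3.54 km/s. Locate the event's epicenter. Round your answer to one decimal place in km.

Distance from S−P lag: d = Δt · v_P v_S / (v_P − v_S) = Δt · (6.24·3.54)/(6.24−3.54) ≈ 8.1813·Δt.
So d_RID = 94.43, d_BDM = 176.71, d_OCWA = 201.92 km.
Circle about each station: (x − 88.1)² + (y + 96.2)² = 94.43²; (x + 71.0)² + (y − 79.5)² = 176.71²; (x + 110.1)² + (y − 46.7)² = 201.92².
Subtracting the RID equation from the BDM and OCWA equations removes the quadratic terms:
-318.2 x + 351.4 y = -27964.20
-396.4 x + 285.8 y = -34567.81
Solving the 2×2 system: x ≈ 85.9, y ≈ -1.8 km.
Check against RID (with the unrounded x, y): √((x − 88.1)²+(y + 96.2)²) = 94.46 ≈ 94.43 km. ✓

85.9 km east, -1.8 km north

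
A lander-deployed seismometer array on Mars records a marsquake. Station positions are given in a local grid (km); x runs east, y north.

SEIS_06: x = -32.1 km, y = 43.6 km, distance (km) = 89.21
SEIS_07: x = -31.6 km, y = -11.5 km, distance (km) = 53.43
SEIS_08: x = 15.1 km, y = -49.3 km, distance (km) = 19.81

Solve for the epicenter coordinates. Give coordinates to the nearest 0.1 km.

Circle about each station: (x + 32.1)² + (y − 43.6)² = 89.21²; (x + 31.6)² + (y + 11.5)² = 53.43²; (x − 15.1)² + (y + 49.3)² = 19.81².
Subtracting the SEIS_06 equation from the SEIS_07 and SEIS_08 equations removes the quadratic terms:
1.0 x − 110.2 y = 3303.10
94.4 x − 185.8 y = 7293.12
Solving the 2×2 system: x ≈ 18.6, y ≈ -29.8 km.

(18.6, -29.8)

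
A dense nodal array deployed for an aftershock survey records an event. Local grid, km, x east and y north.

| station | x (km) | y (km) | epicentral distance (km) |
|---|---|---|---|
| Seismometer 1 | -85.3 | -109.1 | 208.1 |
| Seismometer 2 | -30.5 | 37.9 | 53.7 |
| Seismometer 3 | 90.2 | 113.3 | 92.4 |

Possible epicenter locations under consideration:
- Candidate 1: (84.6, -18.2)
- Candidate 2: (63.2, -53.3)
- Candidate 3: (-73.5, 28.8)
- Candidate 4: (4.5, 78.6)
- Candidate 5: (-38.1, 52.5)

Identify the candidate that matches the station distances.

Candidate 4

For each candidate, compare |candidate − station| to the reported distance:
Candidate 1: residuals Seismometer 1 15.4, Seismometer 2 74.3, Seismometer 3 39.2 → max 74.3 km
Candidate 2: residuals Seismometer 1 49.5, Seismometer 2 77.1, Seismometer 3 76.4 → max 77.1 km
Candidate 3: residuals Seismometer 1 69.7, Seismometer 2 9.7, Seismometer 3 91.8 → max 91.8 km
Candidate 4: residuals Seismometer 1 0.0, Seismometer 2 0.0, Seismometer 3 0.1 → max 0.1 km
Candidate 5: residuals Seismometer 1 39.7, Seismometer 2 37.2, Seismometer 3 49.6 → max 49.6 km
Only Candidate 4 has all residuals ≈ 0.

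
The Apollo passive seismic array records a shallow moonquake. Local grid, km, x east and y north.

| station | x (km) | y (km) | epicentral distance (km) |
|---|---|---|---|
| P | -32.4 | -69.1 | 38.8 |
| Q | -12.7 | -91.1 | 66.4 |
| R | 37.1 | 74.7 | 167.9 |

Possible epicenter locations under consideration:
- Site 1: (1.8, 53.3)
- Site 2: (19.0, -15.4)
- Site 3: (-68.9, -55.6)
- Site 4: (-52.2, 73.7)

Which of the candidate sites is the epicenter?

Site 3

For each candidate, compare |candidate − station| to the reported distance:
Site 1: residuals P 88.3, Q 78.7, R 126.6 → max 126.6 km
Site 2: residuals P 35.5, Q 15.7, R 76.0 → max 76.0 km
Site 3: residuals P 0.1, Q 0.1, R 0.1 → max 0.1 km
Site 4: residuals P 105.4, Q 103.1, R 78.6 → max 105.4 km
Only Site 3 has all residuals ≈ 0.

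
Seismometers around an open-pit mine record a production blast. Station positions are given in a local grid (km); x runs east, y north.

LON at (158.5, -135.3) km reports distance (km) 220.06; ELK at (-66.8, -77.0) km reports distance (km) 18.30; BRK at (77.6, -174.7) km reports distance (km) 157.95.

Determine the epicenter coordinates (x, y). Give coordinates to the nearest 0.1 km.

x ≈ -57.4 km, y ≈ -92.7 km

Circle about each station: (x − 158.5)² + (y + 135.3)² = 220.06²; (x + 66.8)² + (y + 77.0)² = 18.30²; (x − 77.6)² + (y + 174.7)² = 157.95².
Subtracting pairs of circle equations eliminates x²+y² and gives linear equations (the radical axes):
-450.6 x + 116.6 y = 15054.41
-161.8 x − 78.8 y = 16591.71
Solving the 2×2 system: x ≈ -57.4, y ≈ -92.7 km.
Check against LON (with the unrounded x, y): √((x − 158.5)²+(y + 135.3)²) = 220.06 ≈ 220.06 km. ✓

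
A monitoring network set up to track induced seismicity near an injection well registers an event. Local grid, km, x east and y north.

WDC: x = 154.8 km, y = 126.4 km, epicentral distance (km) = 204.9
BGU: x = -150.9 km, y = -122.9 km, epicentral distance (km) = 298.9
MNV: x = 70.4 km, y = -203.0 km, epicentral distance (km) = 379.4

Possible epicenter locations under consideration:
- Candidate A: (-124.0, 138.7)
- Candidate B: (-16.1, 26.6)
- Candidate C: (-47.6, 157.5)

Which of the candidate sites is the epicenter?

Candidate C

For each candidate, compare |candidate − station| to the reported distance:
Candidate A: residuals WDC 74.2, BGU 35.9, MNV 13.7 → max 74.2 km
Candidate B: residuals WDC 7.0, BGU 97.6, MNV 134.0 → max 134.0 km
Candidate C: residuals WDC 0.1, BGU 0.1, MNV 0.1 → max 0.1 km
Only Candidate C has all residuals ≈ 0.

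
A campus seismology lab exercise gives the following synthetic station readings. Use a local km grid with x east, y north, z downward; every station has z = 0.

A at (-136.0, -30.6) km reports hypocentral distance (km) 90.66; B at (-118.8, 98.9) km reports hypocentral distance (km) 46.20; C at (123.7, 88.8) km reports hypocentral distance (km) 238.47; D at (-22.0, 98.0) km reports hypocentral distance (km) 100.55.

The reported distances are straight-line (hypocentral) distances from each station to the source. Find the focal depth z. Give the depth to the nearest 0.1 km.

Each station gives a sphere (x−x_i)² + (y−y_i)² + z² = d_i² (stations at z=0).
Subtracting the A sphere from B and C: z² cancels, leaving linear equations in x and y:
34.4 x + 259.0 y = 10547.09
519.4 x + 238.8 y = -44893.94
Solving: x ≈ -111.996, y ≈ 55.597 km (keep extra digits for the depth step; rounded: -112.0, 55.6).
Then from the A sphere: z² = 90.66² − (x + 136.0)² − (y + 30.6)² with x = -111.996, y = 55.597, so z ≈ 14.599 ≈ 14.6 km.

14.6 km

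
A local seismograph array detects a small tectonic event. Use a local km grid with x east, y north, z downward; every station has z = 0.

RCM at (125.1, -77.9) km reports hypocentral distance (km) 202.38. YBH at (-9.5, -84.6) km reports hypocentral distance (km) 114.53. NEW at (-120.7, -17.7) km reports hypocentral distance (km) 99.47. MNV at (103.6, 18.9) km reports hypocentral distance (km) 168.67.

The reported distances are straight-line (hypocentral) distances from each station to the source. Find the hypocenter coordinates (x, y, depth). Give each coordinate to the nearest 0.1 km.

Each station gives a sphere (x−x_i)² + (y−y_i)² + z² = d_i² (stations at z=0).
Subtracting the RCM sphere from YBH and NEW: z² cancels, leaving linear equations in x and y:
-269.2 x − 13.4 y = 13369.53
-491.6 x + 120.4 y = 24226.74
Solving: x ≈ -49.599, y ≈ -1.298 km (keep extra digits for the depth step; rounded: -49.6, -1.3).
Then from the RCM sphere: z² = 202.38² − (x − 125.1)² − (y + 77.9)² with x = -49.599, y = -1.298, so z ≈ 67.602 ≈ 67.6 km.

x ≈ -49.6 km, y ≈ -1.3 km, depth ≈ 67.6 km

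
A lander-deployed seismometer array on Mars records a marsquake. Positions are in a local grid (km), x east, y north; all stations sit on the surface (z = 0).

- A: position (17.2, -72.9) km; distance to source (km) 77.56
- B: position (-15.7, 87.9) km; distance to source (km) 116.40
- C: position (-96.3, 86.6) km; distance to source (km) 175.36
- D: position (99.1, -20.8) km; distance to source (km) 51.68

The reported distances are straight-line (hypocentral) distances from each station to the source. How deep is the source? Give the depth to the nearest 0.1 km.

15.3 km

Each station gives a sphere (x−x_i)² + (y−y_i)² + z² = d_i² (stations at z=0).
Subtracting the A sphere from B and C: z² cancels, leaving linear equations in x and y:
-65.8 x + 321.6 y = -5170.76
-227.0 x + 319.0 y = -13572.58
Solving: x ≈ 52.208, y ≈ -5.396 km (keep extra digits for the depth step; rounded: 52.2, -5.4).
Then from the A sphere: z² = 77.56² − (x − 17.2)² − (y + 72.9)² with x = 52.208, y = -5.396, so z ≈ 15.271 ≈ 15.3 km.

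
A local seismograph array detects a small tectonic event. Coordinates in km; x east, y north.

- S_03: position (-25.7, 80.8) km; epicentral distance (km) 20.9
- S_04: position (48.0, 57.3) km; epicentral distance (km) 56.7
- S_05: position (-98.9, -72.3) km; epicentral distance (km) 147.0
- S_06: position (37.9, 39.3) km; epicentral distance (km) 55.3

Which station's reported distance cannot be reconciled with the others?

Solve using three stations at a time. Using S_03, S_04, S_06 (subtract circle equations pairwise → linear system) gives (x, y) ≈ (-6.8, 71.9).
Distances from that point to each station vs reported:
  S_03: calculated 20.9 vs reported 20.9 → residual 0.0 km
  S_04: calculated 56.7 vs reported 56.7 → residual 0.0 km
  S_05: calculated 171.1 vs reported 147.0 → residual 24.1 km
  S_06: calculated 55.3 vs reported 55.3 → residual 0.0 km
S_03, S_04, S_06 are mutually consistent (residuals ≈ 0); S_05 is off by 24.1 km.

S_05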